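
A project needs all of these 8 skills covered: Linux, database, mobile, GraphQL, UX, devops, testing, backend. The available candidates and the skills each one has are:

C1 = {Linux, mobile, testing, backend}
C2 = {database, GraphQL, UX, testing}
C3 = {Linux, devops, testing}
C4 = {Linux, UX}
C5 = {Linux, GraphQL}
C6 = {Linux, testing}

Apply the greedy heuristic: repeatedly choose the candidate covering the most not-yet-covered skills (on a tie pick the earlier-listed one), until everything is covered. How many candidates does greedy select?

Pick 1: C1 covers 4 new skills (Linux, mobile, testing, backend).
Pick 2: C2 covers 3 new skills (database, GraphQL, UX).
Pick 3: C3 covers 1 new skills (devops).
Greedy uses 3 candidates.

3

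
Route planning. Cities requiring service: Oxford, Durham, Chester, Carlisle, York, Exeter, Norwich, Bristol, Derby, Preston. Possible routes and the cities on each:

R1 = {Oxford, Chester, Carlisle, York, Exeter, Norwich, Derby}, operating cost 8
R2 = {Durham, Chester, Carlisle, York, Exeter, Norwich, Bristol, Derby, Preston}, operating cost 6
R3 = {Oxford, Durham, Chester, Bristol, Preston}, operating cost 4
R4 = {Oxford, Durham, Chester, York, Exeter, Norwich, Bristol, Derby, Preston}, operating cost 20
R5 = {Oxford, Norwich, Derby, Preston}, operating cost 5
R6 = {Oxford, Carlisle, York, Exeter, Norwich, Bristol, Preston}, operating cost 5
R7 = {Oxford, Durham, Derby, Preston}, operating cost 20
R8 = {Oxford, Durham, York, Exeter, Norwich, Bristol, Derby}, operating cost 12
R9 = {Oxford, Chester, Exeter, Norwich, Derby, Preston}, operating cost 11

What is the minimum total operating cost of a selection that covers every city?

10

R2, R3 cover every city at operating cost 6 + 4 = 10.
Any cover uses at least 2 routes; among all covering selections none totals below 10.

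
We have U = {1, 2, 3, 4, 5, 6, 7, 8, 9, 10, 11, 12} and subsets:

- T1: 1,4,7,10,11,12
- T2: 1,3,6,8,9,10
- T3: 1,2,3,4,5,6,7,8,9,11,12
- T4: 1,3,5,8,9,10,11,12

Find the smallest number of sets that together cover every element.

2

T1, T3 together cover {1, 2, 3, 4, 5, 6, 7, 8, 9, 10, 11, 12} — every element.
No single set contains all 12 elements, so 2 is optimal.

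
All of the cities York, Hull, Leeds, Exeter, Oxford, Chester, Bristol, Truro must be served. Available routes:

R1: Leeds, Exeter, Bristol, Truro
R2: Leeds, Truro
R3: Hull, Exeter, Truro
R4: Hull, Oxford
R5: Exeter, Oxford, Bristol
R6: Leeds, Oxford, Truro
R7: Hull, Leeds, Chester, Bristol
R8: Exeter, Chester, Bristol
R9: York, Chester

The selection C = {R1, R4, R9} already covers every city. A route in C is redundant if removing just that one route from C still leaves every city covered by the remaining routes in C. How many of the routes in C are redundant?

0

Drop R1: Leeds, Exeter, Bristol, Truro uncovered — not redundant.
Drop R4: Hull, Oxford uncovered — not redundant.
Drop R9: York, Chester uncovered — not redundant.
None of the routes in C is redundant.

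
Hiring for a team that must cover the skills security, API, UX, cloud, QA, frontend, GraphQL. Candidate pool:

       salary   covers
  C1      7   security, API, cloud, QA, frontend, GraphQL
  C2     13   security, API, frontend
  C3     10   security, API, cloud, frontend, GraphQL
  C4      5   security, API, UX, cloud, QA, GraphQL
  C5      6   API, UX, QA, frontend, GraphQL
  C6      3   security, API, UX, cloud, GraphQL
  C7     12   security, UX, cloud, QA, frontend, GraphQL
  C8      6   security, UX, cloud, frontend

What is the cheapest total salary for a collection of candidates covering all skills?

9

C5, C6 cover every skill at salary 6 + 3 = 9.
Any cover uses at least 2 candidates; among all covering selections none totals below 9.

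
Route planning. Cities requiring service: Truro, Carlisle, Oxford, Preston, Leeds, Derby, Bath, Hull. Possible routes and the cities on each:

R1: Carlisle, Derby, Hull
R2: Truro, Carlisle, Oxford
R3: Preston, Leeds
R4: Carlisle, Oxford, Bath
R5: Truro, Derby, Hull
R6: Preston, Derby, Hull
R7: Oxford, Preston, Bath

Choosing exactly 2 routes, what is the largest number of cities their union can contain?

Choosing R1, R7 covers {Carlisle, Oxford, Preston, Derby, Bath, Hull} — 6 cities.
No choice of 2 routes does better; here Truro, Leeds are left uncovered.

6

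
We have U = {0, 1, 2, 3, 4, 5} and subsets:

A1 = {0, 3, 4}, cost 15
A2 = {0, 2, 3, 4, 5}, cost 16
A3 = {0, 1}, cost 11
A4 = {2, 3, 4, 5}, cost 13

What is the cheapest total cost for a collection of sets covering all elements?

A3, A4 cover every element at cost 11 + 13 = 24.
Any cover uses at least 2 sets; among all covering selections none totals below 24.
Greedy by coverage-per-cost would pick A2, A3 for 27 — worse than the optimum 24.

24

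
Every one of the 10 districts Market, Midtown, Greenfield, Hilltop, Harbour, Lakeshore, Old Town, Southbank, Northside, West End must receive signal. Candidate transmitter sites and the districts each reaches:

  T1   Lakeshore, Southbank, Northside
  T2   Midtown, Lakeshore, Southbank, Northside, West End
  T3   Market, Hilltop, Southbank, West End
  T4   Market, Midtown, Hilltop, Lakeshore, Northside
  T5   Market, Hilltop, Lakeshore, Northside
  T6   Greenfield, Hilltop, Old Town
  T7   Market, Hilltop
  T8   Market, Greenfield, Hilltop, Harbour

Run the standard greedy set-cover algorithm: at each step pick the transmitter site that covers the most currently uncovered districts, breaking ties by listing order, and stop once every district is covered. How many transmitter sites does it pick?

Pick 1: T2 covers 5 new districts (Midtown, Lakeshore, Southbank, Northside, West End).
Pick 2: T8 covers 4 new districts (Market, Greenfield, Hilltop, Harbour).
Pick 3: T6 covers 1 new districts (Old Town).
Greedy uses 3 transmitter sites.

3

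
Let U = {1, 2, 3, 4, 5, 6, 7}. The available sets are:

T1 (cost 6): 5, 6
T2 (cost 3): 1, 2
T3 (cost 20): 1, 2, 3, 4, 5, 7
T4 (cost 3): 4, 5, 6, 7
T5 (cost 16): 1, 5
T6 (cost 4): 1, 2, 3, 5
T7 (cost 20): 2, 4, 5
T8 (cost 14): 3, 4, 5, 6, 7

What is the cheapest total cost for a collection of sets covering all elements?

T4, T6 cover every element at cost 3 + 4 = 7.
Any cover uses at least 2 sets; among all covering selections none totals below 7.

7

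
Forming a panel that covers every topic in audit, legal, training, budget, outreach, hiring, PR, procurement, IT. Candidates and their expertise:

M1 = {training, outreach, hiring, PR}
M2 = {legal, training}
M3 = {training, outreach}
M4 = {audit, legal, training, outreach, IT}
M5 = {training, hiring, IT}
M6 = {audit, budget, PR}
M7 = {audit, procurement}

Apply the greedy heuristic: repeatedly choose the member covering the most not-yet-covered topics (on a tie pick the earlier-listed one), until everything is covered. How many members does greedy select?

4

Pick 1: M4 covers 5 new topics (audit, legal, training, outreach, IT).
Pick 2: M1 covers 2 new topics (hiring, PR).
Pick 3: M6 covers 1 new topics (budget).
Pick 4: M7 covers 1 new topics (procurement).
Greedy uses 4 members.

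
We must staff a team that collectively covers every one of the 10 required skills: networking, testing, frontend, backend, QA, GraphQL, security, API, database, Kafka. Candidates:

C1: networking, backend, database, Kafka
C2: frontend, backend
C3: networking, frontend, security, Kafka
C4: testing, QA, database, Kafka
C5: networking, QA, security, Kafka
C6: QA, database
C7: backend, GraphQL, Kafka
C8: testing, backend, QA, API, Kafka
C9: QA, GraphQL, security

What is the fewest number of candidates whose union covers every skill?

C1, C2, C8, C9 together cover {networking, testing, frontend, backend, QA, GraphQL, security, API, database, Kafka} — every skill.
No 3 of the 9 candidates cover everything (all 84 triples fall short), so 4 is minimum.

4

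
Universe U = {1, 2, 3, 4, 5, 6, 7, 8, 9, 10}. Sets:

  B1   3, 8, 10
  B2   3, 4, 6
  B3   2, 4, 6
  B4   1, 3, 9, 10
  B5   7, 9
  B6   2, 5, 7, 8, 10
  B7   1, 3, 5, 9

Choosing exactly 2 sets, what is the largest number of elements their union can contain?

Choosing B2, B6 covers {2, 3, 4, 5, 6, 7, 8, 10} — 8 elements.
No choice of 2 sets does better; here 1, 9 are left uncovered.

8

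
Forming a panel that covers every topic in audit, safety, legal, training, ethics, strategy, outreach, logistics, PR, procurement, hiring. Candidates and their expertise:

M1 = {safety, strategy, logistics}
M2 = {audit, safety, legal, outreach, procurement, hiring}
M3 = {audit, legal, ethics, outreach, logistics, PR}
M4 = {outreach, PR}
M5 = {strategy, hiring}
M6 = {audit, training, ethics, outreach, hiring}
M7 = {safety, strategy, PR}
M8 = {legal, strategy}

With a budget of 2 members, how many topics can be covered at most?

Choosing M2, M3 covers {audit, safety, legal, ethics, outreach, logistics, PR, procurement, hiring} — 9 topics.
No choice of 2 members does better; here training, strategy are left uncovered.

9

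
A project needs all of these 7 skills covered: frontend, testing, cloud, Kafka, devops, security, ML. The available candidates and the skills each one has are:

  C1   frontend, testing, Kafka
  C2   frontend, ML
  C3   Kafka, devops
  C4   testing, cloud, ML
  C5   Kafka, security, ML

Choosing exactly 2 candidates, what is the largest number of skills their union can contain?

5

Choosing C1, C4 covers {frontend, testing, cloud, Kafka, ML} — 5 skills.
No choice of 2 candidates does better; here devops, security are left uncovered.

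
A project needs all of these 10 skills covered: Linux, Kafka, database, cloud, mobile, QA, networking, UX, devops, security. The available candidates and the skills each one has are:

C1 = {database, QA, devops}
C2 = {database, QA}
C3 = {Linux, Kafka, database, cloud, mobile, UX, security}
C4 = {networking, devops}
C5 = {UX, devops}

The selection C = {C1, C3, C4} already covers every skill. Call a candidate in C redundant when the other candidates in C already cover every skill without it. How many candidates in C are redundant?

Drop C1: QA uncovered — not redundant.
Drop C3: Linux, Kafka, cloud, mobile, … uncovered — not redundant.
Drop C4: networking uncovered — not redundant.
None of the candidates in C is redundant.

0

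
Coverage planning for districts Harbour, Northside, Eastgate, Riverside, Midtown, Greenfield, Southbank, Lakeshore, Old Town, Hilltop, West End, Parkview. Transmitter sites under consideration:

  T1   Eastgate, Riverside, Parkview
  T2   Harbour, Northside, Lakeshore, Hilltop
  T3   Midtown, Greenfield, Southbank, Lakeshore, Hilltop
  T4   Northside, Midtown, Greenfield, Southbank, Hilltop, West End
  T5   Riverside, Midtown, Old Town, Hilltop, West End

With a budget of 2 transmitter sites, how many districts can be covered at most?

9

Choosing T1, T4 covers {Northside, Eastgate, Riverside, Midtown, Greenfield, Southbank, Hilltop, West End, Parkview} — 9 districts.
No choice of 2 transmitter sites does better; here Harbour, Lakeshore, Old Town are left uncovered.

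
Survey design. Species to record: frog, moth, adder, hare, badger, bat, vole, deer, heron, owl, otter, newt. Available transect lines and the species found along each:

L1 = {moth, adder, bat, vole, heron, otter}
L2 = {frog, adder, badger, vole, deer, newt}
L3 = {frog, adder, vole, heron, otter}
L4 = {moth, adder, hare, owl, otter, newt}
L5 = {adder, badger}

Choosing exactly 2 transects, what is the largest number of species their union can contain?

10

Choosing L1, L2 covers {frog, moth, adder, badger, bat, vole, deer, heron, otter, newt} — 10 species.
No choice of 2 transects does better; here hare, owl are left uncovered.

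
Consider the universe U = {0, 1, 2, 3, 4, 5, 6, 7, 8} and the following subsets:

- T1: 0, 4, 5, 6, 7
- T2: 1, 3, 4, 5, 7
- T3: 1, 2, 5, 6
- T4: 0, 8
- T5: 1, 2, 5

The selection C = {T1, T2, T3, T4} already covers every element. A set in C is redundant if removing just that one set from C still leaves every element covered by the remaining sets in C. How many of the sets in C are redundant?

Drop T1: the rest still cover every element — redundant.
Drop T2: 3 uncovered — not redundant.
Drop T3: 2 uncovered — not redundant.
Drop T4: 8 uncovered — not redundant.
1 redundant: T1.

1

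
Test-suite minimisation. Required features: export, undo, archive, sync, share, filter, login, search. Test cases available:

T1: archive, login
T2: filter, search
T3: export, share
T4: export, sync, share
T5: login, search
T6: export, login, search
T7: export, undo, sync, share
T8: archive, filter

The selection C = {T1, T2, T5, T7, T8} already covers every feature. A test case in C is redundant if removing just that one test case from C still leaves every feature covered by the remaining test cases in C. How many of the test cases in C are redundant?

Drop T1: the rest still cover every feature — redundant.
Drop T2: the rest still cover every feature — redundant.
Drop T5: the rest still cover every feature — redundant.
Drop T7: export, undo, sync, share uncovered — not redundant.
Drop T8: the rest still cover every feature — redundant.
4 redundant: T1, T2, T5, T8.

4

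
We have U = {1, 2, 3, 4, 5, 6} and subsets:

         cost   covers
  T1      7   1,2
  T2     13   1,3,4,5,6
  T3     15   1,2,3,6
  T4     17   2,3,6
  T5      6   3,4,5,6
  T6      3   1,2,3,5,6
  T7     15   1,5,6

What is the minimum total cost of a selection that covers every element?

T5, T6 cover every element at cost 6 + 3 = 9.
Any cover uses at least 2 sets; among all covering selections none totals below 9.

9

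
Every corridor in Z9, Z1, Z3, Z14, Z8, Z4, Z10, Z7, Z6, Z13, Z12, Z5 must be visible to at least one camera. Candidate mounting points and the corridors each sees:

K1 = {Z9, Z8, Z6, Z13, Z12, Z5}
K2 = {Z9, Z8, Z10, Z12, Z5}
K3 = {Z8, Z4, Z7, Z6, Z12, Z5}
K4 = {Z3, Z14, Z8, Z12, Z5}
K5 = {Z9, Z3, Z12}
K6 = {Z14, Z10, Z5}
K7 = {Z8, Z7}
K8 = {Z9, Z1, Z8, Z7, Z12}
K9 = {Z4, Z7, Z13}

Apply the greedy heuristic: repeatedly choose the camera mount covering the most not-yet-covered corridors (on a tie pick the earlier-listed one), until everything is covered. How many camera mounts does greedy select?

5

Pick 1: K1 covers 6 new corridors (Z9, Z8, Z6, Z13, Z12, Z5).
Pick 2: K3 covers 2 new corridors (Z4, Z7).
Pick 3: K4 covers 2 new corridors (Z3, Z14).
Pick 4: K2 covers 1 new corridors (Z10).
Pick 5: K8 covers 1 new corridors (Z1).
Greedy uses 5 camera mounts.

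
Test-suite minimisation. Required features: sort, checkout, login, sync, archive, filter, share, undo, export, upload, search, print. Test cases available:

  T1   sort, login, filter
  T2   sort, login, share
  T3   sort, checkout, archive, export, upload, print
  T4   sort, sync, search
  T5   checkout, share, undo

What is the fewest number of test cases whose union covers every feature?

4

T1, T3, T4, T5 together cover {sort, checkout, login, sync, archive, filter, share, undo, export, upload, search, print} — every feature.
No 3 of the 5 test cases cover everything (all 10 triples fall short), so 4 is minimum.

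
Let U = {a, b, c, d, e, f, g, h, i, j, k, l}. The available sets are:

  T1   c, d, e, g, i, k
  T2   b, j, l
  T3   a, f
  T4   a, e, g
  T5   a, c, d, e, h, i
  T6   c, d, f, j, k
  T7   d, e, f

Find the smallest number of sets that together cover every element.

4

T1, T2, T3, T5 together cover {a, b, c, d, e, f, g, h, i, j, k, l} — every element.
No 3 of the 7 sets cover everything (all 35 triples fall short), so 4 is minimum.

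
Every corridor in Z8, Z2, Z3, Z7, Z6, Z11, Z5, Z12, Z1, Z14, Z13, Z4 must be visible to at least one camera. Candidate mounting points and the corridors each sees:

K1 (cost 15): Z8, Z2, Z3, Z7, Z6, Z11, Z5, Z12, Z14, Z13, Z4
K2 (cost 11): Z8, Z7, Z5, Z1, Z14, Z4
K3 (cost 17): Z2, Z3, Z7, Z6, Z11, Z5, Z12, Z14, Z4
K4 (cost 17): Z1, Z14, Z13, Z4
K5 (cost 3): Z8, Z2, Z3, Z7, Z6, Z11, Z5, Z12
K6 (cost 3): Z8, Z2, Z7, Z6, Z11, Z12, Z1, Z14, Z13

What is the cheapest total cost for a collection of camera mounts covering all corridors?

K2, K5, K6 cover every corridor at cost 11 + 3 + 3 = 17.
Any cover uses at least 2 camera mounts; among all covering selections none totals below 17.

17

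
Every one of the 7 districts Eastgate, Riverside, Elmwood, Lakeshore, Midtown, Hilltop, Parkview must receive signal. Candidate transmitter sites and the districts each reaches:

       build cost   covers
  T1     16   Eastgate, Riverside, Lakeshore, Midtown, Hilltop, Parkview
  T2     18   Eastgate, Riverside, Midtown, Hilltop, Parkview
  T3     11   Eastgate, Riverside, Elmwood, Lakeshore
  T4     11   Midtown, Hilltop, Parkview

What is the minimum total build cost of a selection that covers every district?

22

T3, T4 cover every district at build cost 11 + 11 = 22.
Any cover uses at least 2 transmitter sites; among all covering selections none totals below 22.
Greedy by coverage-per-build cost would pick T1, T3 for 27 — worse than the optimum 22.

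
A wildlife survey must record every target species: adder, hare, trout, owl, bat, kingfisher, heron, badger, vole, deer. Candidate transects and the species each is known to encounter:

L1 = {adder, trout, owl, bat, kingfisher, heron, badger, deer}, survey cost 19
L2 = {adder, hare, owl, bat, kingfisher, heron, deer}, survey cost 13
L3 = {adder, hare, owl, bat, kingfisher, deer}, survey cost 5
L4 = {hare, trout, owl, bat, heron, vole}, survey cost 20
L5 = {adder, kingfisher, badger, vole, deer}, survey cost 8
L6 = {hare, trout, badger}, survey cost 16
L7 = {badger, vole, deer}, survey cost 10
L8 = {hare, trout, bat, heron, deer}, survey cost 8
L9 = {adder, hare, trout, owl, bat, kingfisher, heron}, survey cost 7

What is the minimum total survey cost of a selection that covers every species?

15

L5, L9 cover every species at survey cost 8 + 7 = 15.
Any cover uses at least 2 transects; among all covering selections none totals below 15.
Greedy by coverage-per-survey cost would pick L3, L9, L5 for 20 — worse than the optimum 15.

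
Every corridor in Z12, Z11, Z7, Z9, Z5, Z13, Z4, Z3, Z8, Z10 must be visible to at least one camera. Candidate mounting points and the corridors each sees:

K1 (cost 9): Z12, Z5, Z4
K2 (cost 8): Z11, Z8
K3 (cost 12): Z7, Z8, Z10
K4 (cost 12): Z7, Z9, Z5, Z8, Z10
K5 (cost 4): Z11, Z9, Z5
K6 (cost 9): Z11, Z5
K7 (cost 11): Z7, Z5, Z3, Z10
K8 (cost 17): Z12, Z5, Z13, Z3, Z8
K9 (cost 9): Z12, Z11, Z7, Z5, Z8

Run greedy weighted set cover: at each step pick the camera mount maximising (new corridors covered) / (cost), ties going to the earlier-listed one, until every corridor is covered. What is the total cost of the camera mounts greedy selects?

50

Pick 1: K5 adds 3 new (Z11, Z9, Z5) at cost 4 (ratio 3/4).
Pick 2: K9 adds 3 new (Z12, Z7, Z8) at cost 9 (ratio 3/9).
Pick 3: K7 adds 2 new (Z3, Z10) at cost 11 (ratio 2/11).
Pick 4: K1 adds 1 new (Z4) at cost 9 (ratio 1/9).
Pick 5: K8 adds 1 new (Z13) at cost 17 (ratio 1/17).
Greedy total cost: 4 + 9 + 11 + 9 + 17 = 50. (The true optimum is 41, so greedy overshoots here.)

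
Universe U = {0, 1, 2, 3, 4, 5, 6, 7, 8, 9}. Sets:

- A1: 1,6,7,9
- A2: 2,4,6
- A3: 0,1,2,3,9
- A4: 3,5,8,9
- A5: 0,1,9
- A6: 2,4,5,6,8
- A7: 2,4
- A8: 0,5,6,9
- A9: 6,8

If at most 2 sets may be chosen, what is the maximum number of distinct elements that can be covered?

9

Choosing A3, A6 covers {0, 1, 2, 3, 4, 5, 6, 8, 9} — 9 elements.
No choice of 2 sets does better; here 7 is left uncovered.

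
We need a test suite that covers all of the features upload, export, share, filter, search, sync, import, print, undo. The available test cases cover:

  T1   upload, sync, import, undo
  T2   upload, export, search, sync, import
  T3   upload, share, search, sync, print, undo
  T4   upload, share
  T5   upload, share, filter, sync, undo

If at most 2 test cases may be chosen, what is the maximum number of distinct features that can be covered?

8

Choosing T2, T3 covers {upload, export, share, search, sync, import, print, undo} — 8 features.
No choice of 2 test cases does better; here filter is left uncovered.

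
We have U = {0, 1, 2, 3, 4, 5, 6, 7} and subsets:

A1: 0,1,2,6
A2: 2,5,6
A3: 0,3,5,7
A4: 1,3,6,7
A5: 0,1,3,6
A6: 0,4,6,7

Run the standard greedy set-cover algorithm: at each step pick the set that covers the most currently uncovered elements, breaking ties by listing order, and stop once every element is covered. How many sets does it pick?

Pick 1: A1 covers 4 new elements (0, 1, 2, 6).
Pick 2: A3 covers 3 new elements (3, 5, 7).
Pick 3: A6 covers 1 new elements (4).
Greedy uses 3 sets.

3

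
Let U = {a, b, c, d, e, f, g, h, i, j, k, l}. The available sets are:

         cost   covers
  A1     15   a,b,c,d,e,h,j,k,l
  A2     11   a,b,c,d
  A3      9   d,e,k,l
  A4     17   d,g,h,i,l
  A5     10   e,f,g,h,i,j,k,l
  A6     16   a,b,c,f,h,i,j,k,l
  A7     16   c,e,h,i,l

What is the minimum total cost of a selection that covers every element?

A2, A5 cover every element at cost 11 + 10 = 21.
Any cover uses at least 2 sets; among all covering selections none totals below 21.

21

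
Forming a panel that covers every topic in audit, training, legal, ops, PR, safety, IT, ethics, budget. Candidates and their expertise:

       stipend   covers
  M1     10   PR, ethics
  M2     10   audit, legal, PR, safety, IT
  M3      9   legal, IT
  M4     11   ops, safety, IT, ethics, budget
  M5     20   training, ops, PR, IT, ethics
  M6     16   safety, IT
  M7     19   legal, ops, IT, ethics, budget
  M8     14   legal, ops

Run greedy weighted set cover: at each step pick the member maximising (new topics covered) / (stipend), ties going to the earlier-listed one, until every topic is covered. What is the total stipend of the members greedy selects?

41

Pick 1: M2 adds 5 new (audit, legal, PR, safety, IT) at stipend 10 (ratio 5/10).
Pick 2: M4 adds 3 new (ops, ethics, budget) at stipend 11 (ratio 3/11).
Pick 3: M5 adds 1 new (training) at stipend 20 (ratio 1/20).
Greedy total stipend: 10 + 11 + 20 = 41.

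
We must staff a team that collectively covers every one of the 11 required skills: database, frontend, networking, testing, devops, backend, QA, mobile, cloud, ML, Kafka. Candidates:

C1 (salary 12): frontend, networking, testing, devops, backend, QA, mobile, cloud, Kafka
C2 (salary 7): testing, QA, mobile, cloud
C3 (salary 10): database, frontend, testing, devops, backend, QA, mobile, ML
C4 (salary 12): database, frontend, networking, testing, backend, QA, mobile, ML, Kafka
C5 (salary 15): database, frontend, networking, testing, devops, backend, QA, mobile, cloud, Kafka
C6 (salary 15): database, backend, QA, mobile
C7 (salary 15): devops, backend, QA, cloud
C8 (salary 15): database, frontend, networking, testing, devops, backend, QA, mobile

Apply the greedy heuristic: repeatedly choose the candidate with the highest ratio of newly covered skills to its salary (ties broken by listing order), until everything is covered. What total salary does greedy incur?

Pick 1: C3 adds 8 new (database, frontend, testing, devops, backend, QA, mobile, ML) at salary 10 (ratio 8/10).
Pick 2: C1 adds 3 new (networking, cloud, Kafka) at salary 12 (ratio 3/12).
Greedy total salary: 10 + 12 = 22.

22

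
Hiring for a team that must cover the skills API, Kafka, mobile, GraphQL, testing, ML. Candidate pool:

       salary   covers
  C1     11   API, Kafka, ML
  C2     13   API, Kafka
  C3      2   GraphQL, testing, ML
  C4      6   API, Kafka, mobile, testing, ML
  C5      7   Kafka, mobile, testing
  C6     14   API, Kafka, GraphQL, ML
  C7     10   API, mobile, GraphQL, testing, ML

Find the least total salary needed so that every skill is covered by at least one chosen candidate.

C3, C4 cover every skill at salary 2 + 6 = 8.
Any cover uses at least 2 candidates; among all covering selections none totals below 8.

8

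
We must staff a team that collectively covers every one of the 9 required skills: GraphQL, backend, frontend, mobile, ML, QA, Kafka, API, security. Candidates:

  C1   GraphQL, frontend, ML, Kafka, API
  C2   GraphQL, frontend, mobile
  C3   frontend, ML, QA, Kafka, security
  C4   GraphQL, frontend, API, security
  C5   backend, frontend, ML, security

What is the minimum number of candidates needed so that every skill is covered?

4

C1, C2, C3, C5 together cover {GraphQL, backend, frontend, mobile, ML, QA, Kafka, API, security} — every skill.
No 3 of the 5 candidates cover everything (all 10 triples fall short), so 4 is minimum.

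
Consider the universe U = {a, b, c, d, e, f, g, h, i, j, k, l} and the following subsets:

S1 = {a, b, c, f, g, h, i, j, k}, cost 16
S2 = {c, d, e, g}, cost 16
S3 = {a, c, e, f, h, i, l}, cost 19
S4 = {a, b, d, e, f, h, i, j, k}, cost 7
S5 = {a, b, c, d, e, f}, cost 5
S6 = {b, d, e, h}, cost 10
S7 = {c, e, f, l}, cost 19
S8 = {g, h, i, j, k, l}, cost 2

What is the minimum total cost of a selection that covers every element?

7

S5, S8 cover every element at cost 5 + 2 = 7.
Any cover uses at least 2 sets; among all covering selections none totals below 7.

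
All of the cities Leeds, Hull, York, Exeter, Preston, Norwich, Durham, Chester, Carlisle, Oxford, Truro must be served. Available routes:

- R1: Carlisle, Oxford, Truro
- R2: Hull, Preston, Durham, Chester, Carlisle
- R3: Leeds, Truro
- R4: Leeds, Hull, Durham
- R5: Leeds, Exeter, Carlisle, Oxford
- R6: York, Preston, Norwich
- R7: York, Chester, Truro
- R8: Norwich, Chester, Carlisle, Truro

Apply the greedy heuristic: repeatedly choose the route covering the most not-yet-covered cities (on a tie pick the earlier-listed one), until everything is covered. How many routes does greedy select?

Pick 1: R2 covers 5 new cities (Hull, Preston, Durham, Chester, Carlisle).
Pick 2: R5 covers 3 new cities (Leeds, Exeter, Oxford).
Pick 3: R6 covers 2 new cities (York, Norwich).
Pick 4: R1 covers 1 new cities (Truro).
Greedy uses 4 routes.

4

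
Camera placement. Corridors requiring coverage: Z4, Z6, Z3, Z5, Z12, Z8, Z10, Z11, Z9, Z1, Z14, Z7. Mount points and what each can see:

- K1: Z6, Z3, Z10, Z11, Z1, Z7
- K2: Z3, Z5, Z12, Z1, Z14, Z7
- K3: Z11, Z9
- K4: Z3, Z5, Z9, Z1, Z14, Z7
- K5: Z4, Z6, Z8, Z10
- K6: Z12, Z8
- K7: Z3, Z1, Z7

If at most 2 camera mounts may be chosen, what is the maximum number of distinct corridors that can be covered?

10

Choosing K2, K5 covers {Z4, Z6, Z3, Z5, Z12, Z8, Z10, Z1, Z14, Z7} — 10 corridors.
No choice of 2 camera mounts does better; here Z11, Z9 are left uncovered.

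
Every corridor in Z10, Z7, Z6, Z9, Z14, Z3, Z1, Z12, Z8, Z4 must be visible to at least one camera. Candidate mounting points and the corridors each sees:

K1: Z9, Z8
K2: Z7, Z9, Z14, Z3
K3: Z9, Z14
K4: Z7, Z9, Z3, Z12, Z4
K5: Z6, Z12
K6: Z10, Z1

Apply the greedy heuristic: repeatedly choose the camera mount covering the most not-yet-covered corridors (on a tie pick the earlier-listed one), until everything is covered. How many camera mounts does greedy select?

5

Pick 1: K4 covers 5 new corridors (Z7, Z9, Z3, Z12, Z4).
Pick 2: K6 covers 2 new corridors (Z10, Z1).
Pick 3: K1 covers 1 new corridors (Z8).
Pick 4: K2 covers 1 new corridors (Z14).
Pick 5: K5 covers 1 new corridors (Z6).
Greedy uses 5 camera mounts.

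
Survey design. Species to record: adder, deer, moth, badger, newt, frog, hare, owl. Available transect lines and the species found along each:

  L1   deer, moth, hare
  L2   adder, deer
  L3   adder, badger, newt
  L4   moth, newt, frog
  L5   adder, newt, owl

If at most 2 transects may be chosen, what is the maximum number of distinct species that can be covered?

Choosing L1, L3 covers {adder, deer, moth, badger, newt, hare} — 6 species.
No choice of 2 transects does better; here frog, owl are left uncovered.

6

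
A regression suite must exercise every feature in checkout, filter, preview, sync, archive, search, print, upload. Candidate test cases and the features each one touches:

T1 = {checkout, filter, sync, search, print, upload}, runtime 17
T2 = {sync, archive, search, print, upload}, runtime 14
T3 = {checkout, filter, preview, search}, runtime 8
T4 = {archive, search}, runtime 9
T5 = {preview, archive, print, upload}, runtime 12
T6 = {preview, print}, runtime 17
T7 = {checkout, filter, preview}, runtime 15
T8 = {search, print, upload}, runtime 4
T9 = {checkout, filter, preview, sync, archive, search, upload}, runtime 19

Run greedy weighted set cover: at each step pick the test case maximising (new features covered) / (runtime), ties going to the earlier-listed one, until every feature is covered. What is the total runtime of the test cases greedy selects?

Pick 1: T8 adds 3 new (search, print, upload) at runtime 4 (ratio 3/4).
Pick 2: T3 adds 3 new (checkout, filter, preview) at runtime 8 (ratio 3/8).
Pick 3: T2 adds 2 new (sync, archive) at runtime 14 (ratio 2/14).
Greedy total runtime: 4 + 8 + 14 = 26. (The true optimum is 22, so greedy overshoots here.)

26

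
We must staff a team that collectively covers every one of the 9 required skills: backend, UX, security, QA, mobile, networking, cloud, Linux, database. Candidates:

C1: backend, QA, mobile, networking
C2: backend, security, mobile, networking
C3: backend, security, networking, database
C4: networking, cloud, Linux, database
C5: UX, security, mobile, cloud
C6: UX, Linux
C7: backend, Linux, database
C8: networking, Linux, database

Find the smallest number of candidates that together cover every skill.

C1, C4, C5 together cover {backend, UX, security, QA, mobile, networking, cloud, Linux, database} — every skill.
No 2 of the 8 candidates cover everything (all 28 pairs fall short), so 3 is minimum.

3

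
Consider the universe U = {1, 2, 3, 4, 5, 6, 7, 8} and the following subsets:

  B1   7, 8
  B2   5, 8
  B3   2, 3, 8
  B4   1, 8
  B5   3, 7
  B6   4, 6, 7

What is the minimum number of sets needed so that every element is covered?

4

B2, B3, B4, B6 together cover {1, 2, 3, 4, 5, 6, 7, 8} — every element.
No 3 of the 6 sets cover everything (all 20 triples fall short), so 4 is minimum.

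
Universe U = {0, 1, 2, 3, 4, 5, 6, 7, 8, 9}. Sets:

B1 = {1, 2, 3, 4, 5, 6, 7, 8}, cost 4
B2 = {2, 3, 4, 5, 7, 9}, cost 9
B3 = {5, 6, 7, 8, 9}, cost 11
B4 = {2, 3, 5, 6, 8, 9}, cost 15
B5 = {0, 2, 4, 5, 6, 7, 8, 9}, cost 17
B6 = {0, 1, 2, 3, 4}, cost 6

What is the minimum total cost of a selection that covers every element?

17

B3, B6 cover every element at cost 11 + 6 = 17.
Any cover uses at least 2 sets; among all covering selections none totals below 17.
Greedy by coverage-per-cost would pick B1, B6, B2 for 19 — worse than the optimum 17.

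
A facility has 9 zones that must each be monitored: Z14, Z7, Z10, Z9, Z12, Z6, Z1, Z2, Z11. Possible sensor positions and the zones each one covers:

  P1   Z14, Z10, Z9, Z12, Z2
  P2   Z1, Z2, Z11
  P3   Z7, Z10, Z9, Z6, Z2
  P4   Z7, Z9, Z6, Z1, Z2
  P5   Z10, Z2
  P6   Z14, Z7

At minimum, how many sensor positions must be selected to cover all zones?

P1, P2, P3 together cover {Z14, Z7, Z10, Z9, Z12, Z6, Z1, Z2, Z11} — every zone.
No 2 of the 6 sensor positions cover everything (all 15 pairs fall short), so 3 is minimum.

3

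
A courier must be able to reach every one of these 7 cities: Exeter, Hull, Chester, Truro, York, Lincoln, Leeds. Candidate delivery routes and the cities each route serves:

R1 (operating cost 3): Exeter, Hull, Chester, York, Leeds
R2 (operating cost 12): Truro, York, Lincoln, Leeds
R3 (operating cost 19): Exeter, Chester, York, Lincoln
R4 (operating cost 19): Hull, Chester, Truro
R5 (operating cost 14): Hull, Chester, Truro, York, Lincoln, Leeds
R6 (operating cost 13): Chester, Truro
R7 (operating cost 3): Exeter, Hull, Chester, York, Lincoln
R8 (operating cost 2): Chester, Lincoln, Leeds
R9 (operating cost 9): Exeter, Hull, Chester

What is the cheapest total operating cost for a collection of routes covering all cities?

R1, R2 cover every city at operating cost 3 + 12 = 15.
Any cover uses at least 2 routes; among all covering selections none totals below 15.

15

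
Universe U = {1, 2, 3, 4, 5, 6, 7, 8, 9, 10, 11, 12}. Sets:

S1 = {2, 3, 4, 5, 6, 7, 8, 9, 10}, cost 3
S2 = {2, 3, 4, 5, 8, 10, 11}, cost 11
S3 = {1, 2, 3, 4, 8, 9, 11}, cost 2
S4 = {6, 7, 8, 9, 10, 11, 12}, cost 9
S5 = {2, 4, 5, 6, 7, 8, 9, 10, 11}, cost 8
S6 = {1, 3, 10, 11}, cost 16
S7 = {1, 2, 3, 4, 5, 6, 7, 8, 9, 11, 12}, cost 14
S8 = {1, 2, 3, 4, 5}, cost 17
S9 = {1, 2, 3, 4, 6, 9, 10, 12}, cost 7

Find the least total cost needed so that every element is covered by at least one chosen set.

12

S1, S3, S9 cover every element at cost 3 + 2 + 7 = 12.
Any cover uses at least 2 sets; among all covering selections none totals below 12.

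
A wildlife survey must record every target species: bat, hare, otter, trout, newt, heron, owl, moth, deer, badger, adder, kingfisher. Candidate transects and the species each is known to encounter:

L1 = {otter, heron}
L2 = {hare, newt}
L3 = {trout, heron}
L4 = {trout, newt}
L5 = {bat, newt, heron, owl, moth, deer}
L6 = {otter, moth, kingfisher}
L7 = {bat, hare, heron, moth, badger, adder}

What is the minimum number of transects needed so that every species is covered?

L3, L5, L6, L7 together cover {bat, hare, otter, trout, newt, heron, owl, moth, deer, badger, adder, kingfisher} — every species.
No 3 of the 7 transects cover everything (all 35 triples fall short), so 4 is minimum.

4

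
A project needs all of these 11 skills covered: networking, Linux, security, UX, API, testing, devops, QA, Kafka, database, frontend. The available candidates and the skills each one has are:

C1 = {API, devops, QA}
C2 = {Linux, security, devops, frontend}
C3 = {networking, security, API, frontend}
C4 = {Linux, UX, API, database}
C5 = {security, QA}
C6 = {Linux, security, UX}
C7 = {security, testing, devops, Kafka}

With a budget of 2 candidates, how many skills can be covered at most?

Choosing C4, C7 covers {Linux, security, UX, API, testing, devops, Kafka, database} — 8 skills.
No choice of 2 candidates does better; here networking, QA, frontend are left uncovered.

8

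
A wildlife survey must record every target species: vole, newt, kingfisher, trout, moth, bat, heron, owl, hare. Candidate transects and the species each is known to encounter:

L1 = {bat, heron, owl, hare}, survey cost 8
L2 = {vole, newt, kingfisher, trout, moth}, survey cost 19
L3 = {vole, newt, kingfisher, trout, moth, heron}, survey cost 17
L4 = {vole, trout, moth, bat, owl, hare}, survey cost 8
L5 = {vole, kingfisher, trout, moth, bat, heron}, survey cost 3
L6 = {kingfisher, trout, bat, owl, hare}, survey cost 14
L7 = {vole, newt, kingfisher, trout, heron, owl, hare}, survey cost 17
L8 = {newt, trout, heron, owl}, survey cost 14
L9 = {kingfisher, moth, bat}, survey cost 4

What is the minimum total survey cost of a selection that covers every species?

L5, L7 cover every species at survey cost 3 + 17 = 20.
Any cover uses at least 2 transects; among all covering selections none totals below 20.
Greedy by coverage-per-survey cost would pick L5, L1, L8 for 25 — worse than the optimum 20.

20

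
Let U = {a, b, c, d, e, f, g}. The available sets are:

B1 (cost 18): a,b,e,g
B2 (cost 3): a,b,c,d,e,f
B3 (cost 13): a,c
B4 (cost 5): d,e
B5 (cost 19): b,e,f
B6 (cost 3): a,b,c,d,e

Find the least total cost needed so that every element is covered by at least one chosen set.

21

B1, B2 cover every element at cost 18 + 3 = 21.
Any cover uses at least 2 sets; among all covering selections none totals below 21.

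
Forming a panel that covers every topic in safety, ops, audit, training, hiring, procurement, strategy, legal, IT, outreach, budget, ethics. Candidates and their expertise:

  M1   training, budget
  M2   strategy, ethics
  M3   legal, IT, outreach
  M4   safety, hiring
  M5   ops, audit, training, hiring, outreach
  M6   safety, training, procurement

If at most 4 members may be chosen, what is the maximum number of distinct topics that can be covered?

11

Choosing M2, M3, M5, M6 covers {safety, ops, audit, training, hiring, procurement, strategy, legal, IT, outreach, ethics} — 11 topics.
No choice of 4 members does better; here budget is left uncovered.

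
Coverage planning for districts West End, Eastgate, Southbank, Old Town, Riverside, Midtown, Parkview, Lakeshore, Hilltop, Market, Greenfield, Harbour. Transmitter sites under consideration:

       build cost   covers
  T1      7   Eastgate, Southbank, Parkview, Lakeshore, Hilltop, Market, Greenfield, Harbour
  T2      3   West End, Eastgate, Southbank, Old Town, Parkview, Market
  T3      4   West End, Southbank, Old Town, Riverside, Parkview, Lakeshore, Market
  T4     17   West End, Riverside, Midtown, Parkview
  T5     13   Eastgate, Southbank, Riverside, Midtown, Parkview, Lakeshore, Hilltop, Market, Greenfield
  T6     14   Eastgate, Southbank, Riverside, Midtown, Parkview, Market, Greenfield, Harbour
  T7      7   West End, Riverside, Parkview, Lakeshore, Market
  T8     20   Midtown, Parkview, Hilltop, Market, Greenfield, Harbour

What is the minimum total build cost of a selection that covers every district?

23

T1, T2, T5 cover every district at build cost 7 + 3 + 13 = 23.
Any cover uses at least 3 transmitter sites; among all covering selections none totals below 23.
Greedy by coverage-per-build cost would pick T2, T1, T3, T5 for 27 — worse than the optimum 23.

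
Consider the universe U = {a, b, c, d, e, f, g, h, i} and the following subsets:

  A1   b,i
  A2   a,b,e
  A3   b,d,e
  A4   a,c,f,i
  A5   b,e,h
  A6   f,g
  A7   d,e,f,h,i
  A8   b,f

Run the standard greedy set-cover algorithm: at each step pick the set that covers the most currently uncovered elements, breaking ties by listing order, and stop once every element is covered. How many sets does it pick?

4

Pick 1: A7 covers 5 new elements (d, e, f, h, i).
Pick 2: A2 covers 2 new elements (a, b).
Pick 3: A4 covers 1 new elements (c).
Pick 4: A6 covers 1 new elements (g).
Greedy uses 4 sets.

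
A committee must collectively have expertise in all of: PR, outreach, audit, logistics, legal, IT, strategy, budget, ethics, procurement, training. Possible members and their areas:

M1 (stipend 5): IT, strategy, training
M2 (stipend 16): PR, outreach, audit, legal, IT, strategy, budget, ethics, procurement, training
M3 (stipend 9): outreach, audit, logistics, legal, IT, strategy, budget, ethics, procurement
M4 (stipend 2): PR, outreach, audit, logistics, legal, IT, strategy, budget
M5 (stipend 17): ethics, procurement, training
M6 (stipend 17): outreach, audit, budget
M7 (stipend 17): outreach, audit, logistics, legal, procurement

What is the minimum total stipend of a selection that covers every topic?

M1, M3, M4 cover every topic at stipend 5 + 9 + 2 = 16.
Any cover uses at least 2 members; among all covering selections none totals below 16.

16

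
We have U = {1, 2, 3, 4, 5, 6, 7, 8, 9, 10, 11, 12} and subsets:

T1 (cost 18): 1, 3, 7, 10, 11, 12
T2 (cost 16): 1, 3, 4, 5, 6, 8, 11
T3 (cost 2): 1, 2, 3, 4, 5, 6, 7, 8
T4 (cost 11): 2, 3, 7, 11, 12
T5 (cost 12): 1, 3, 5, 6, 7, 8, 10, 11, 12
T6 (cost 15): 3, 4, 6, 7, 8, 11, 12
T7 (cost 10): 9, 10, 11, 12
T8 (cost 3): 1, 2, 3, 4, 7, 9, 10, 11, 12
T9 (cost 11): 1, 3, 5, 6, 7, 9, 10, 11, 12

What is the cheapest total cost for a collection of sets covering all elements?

5

T3, T8 cover every element at cost 2 + 3 = 5.
Any cover uses at least 2 sets; among all covering selections none totals below 5.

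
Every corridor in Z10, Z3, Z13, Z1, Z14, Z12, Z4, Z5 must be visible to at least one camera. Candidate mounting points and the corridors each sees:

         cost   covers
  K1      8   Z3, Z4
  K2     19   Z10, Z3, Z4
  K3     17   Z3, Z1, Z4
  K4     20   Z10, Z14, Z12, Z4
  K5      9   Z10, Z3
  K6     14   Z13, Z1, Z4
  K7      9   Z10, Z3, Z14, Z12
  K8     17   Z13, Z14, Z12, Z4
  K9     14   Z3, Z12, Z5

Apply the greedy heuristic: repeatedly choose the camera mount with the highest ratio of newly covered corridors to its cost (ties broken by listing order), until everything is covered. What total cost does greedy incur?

37

Pick 1: K7 adds 4 new (Z10, Z3, Z14, Z12) at cost 9 (ratio 4/9).
Pick 2: K6 adds 3 new (Z13, Z1, Z4) at cost 14 (ratio 3/14).
Pick 3: K9 adds 1 new (Z5) at cost 14 (ratio 1/14).
Greedy total cost: 9 + 14 + 14 = 37.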